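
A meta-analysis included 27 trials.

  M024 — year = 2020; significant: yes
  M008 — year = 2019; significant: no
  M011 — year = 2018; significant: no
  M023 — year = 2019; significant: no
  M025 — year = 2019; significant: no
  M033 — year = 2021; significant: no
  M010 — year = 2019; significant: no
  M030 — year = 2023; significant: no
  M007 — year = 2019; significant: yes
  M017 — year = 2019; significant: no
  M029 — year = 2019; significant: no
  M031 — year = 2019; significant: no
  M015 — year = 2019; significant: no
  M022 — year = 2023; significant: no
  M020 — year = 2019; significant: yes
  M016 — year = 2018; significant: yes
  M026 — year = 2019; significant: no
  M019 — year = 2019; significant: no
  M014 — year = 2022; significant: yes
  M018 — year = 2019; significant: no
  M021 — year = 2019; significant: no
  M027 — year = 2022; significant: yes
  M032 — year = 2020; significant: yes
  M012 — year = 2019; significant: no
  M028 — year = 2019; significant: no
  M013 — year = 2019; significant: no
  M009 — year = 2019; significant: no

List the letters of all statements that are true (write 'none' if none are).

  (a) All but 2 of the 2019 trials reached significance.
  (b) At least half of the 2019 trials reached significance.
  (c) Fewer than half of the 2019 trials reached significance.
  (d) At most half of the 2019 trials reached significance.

|A| = 18, |A ∩ B| = 2, |A ∖ B| = 16.
(a) |A ∖ B| = 2: fails.
(b) |A ∩ B| ≥ |A ∖ B|: fails.
(c) |A ∩ B| < |A ∖ B|: holds.
(d) |A ∩ B| ≤ |A ∖ B|: holds.

(c), (d)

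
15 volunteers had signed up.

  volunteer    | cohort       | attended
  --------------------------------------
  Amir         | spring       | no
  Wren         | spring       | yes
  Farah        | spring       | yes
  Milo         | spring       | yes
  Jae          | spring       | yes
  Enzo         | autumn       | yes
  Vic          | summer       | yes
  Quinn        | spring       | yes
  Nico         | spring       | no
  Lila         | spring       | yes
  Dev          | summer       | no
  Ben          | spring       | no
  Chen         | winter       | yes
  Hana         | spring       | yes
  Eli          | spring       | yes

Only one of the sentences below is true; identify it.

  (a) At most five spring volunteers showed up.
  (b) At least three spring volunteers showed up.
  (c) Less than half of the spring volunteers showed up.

|A| = 11, |A ∩ B| = 8, |A ∖ B| = 3.
(a) requires |A ∩ B| ≤ 5: false.
(b) requires |A ∩ B| ≥ 3: true.
(c) requires |A ∩ B| < |A ∖ B|: false.

(b)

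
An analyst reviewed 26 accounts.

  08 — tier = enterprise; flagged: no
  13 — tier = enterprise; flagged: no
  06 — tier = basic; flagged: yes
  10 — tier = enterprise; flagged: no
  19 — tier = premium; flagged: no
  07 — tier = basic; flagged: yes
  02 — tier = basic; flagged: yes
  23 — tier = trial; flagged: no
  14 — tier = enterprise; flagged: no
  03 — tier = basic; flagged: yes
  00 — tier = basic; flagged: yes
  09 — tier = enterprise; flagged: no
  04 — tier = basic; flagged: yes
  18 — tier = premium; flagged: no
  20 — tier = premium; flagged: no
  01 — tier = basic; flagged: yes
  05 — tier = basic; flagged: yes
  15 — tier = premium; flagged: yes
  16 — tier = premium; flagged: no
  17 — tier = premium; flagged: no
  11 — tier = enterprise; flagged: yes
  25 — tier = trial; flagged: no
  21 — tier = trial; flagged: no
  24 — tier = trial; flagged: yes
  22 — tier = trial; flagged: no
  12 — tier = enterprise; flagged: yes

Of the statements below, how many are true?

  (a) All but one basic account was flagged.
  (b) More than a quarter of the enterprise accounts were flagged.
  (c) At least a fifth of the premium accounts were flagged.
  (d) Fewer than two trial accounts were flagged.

(a) basic: |A| = 8, |A ∩ B| = 8; needs |A ∖ B| = 1 — false.
(b) enterprise: |A| = 7, |A ∩ B| = 2; needs |A ∩ B| / |A| > 1/4 — true.
(c) premium: |A| = 6, |A ∩ B| = 1; needs |A ∩ B| / |A| ≥ 1/5 — false.
(d) trial: |A| = 5, |A ∩ B| = 1; needs |A ∩ B| < 2 — true.

2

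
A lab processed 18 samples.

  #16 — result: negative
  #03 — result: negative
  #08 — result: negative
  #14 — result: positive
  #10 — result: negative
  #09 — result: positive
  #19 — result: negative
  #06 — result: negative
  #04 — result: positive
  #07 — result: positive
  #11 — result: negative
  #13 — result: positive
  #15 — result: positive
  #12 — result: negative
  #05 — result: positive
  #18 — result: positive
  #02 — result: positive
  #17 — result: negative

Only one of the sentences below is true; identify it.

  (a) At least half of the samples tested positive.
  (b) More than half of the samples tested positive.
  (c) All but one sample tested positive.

(a)

|A| = 18, |A ∩ B| = 9, |A ∖ B| = 9.
(a) requires |A ∩ B| ≥ |A ∖ B|: true.
(b) requires |A ∩ B| > |A ∖ B|: false.
(c) requires |A ∖ B| = 1: false.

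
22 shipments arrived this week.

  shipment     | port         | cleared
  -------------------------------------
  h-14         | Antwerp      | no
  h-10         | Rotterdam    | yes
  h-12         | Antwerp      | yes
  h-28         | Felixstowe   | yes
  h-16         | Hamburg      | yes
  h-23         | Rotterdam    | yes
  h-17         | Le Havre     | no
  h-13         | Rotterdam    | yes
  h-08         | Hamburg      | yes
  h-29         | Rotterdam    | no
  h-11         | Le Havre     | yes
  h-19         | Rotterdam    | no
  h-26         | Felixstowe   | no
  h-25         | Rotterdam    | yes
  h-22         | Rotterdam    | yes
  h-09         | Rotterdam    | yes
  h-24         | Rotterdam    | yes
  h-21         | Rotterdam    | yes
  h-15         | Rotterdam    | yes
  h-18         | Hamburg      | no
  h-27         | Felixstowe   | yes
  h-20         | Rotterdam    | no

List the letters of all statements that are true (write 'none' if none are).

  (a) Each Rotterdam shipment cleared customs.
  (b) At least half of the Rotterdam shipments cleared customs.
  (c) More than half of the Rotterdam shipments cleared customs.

|A| = 12, |A ∩ B| = 9, |A ∖ B| = 3.
(a) A ⊆ B, i.e. every element of A is in B (|A ∖ B| = 0): fails.
(b) |A ∩ B| ≥ |A ∖ B|: holds.
(c) |A ∩ B| > |A ∖ B|: holds.

(b), (c)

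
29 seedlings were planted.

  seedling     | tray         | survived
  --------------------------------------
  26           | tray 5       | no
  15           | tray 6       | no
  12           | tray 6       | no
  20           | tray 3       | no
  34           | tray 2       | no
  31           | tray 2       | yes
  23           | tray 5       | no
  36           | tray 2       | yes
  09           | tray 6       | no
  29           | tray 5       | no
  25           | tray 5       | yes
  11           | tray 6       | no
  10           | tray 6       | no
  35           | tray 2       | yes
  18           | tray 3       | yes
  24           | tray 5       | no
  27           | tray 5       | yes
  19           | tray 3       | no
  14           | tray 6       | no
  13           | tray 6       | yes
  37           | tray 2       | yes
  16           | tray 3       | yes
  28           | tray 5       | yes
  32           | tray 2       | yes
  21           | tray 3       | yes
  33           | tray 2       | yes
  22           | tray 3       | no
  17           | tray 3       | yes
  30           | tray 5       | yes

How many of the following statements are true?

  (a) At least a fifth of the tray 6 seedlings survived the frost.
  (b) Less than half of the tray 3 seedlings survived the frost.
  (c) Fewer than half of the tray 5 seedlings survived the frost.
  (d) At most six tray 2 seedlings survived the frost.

1

(a) tray 6: |A| = 7, |A ∩ B| = 1; needs |A ∩ B| / |A| ≥ 1/5 — false.
(b) tray 3: |A| = 7, |A ∩ B| = 4; needs |A ∩ B| < |A ∖ B| — false.
(c) tray 5: |A| = 8, |A ∩ B| = 4; needs |A ∩ B| < |A ∖ B| — false.
(d) tray 2: |A| = 7, |A ∩ B| = 6; needs |A ∩ B| ≤ 6 — true.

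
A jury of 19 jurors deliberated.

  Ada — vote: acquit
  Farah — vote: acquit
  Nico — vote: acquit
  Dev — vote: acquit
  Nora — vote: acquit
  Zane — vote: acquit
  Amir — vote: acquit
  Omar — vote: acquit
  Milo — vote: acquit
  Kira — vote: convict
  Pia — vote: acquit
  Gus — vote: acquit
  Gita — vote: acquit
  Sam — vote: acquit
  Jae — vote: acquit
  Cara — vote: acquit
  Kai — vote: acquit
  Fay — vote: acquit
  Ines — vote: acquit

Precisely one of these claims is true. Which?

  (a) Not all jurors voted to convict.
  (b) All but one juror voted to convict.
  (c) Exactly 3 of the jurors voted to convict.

|A| = 19, |A ∩ B| = 1, |A ∖ B| = 18.
(a) requires A ⊄ B (|A ∖ B| ≥ 1): true.
(b) requires |A ∖ B| = 1: false.
(c) requires |A ∩ B| = 3: false.

(a)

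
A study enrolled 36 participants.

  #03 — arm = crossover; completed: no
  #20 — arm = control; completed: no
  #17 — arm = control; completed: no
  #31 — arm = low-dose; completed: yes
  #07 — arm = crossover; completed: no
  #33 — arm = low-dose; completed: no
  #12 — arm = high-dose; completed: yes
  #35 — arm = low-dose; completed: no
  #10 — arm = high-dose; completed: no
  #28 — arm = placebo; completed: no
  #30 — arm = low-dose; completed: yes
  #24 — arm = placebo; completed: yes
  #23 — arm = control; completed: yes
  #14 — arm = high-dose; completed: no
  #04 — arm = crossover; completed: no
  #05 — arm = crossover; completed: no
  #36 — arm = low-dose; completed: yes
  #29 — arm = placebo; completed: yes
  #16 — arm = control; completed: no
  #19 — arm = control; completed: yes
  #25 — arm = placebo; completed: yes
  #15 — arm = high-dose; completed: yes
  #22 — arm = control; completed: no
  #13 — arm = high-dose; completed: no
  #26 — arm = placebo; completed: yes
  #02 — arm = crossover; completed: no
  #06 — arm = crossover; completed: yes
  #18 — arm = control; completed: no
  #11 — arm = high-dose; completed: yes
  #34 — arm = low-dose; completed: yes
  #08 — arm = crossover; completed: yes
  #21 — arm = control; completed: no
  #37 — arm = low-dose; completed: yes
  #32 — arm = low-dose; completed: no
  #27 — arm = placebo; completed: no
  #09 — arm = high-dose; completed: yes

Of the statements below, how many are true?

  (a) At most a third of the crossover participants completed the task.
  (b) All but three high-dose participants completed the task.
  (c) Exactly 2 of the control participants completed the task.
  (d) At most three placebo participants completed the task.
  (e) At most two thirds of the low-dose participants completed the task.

(a) crossover: |A| = 7, |A ∩ B| = 2; needs |A ∩ B| / |A| ≤ 1/3 — true.
(b) high-dose: |A| = 7, |A ∩ B| = 4; needs |A ∖ B| = 3 — true.
(c) control: |A| = 8, |A ∩ B| = 2; needs |A ∩ B| = 2 — true.
(d) placebo: |A| = 6, |A ∩ B| = 4; needs |A ∩ B| ≤ 3 — false.
(e) low-dose: |A| = 8, |A ∩ B| = 5; needs |A ∩ B| / |A| ≤ 2/3 — true.

4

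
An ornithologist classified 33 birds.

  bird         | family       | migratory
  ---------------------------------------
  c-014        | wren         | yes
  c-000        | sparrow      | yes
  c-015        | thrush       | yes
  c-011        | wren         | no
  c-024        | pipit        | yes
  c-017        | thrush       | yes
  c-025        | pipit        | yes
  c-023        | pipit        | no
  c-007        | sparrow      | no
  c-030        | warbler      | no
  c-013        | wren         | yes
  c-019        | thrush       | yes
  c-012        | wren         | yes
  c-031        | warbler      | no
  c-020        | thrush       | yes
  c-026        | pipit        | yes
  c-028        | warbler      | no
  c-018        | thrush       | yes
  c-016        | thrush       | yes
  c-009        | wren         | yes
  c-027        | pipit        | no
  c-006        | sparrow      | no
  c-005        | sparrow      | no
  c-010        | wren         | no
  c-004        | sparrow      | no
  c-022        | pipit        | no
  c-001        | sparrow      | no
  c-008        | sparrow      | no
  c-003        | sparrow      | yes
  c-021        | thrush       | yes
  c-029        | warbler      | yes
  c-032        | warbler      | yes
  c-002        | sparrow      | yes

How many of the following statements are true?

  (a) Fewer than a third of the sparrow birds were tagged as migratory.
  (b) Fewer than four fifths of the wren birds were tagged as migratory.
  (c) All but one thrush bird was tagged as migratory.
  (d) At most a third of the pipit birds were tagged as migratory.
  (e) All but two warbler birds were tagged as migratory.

1

(a) sparrow: |A| = 9, |A ∩ B| = 3; needs |A ∩ B| / |A| < 1/3 — false.
(b) wren: |A| = 6, |A ∩ B| = 4; needs |A ∩ B| / |A| < 4/5 — true.
(c) thrush: |A| = 7, |A ∩ B| = 7; needs |A ∖ B| = 1 — false.
(d) pipit: |A| = 6, |A ∩ B| = 3; needs |A ∩ B| / |A| ≤ 1/3 — false.
(e) warbler: |A| = 5, |A ∩ B| = 2; needs |A ∖ B| = 2 — false.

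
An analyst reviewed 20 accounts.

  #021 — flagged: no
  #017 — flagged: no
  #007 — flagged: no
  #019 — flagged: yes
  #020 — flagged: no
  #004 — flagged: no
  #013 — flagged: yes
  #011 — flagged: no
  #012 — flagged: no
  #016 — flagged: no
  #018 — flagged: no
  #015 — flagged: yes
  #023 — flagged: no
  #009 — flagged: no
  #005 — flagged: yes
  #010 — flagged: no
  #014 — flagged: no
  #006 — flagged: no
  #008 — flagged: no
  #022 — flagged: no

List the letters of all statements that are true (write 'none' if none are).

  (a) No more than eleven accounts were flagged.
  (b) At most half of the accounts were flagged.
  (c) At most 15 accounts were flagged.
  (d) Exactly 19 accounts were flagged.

|A| = 20, |A ∩ B| = 4, |A ∖ B| = 16.
(a) |A ∩ B| ≤ 11: holds.
(b) |A ∩ B| ≤ |A ∖ B|: holds.
(c) |A ∩ B| ≤ 15: holds.
(d) |A ∩ B| = 19: fails.

(a), (b), (c)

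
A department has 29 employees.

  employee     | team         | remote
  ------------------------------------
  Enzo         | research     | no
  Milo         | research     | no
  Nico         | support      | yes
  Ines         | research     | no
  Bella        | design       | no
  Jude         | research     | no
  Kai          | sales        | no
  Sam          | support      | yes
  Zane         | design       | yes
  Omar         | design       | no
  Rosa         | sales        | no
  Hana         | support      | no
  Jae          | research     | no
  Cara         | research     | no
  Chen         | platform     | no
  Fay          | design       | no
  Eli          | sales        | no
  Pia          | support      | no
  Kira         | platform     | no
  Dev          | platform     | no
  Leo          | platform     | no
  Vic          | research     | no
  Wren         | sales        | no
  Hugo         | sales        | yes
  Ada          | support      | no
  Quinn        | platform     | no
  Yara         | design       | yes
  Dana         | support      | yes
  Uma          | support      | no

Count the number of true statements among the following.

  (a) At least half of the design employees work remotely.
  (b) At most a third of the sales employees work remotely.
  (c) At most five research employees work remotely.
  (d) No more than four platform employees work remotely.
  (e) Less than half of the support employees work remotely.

4

(a) design: |A| = 5, |A ∩ B| = 2; needs |A ∩ B| ≥ |A ∖ B| — false.
(b) sales: |A| = 5, |A ∩ B| = 1; needs |A ∩ B| / |A| ≤ 1/3 — true.
(c) research: |A| = 7, |A ∩ B| = 0; needs |A ∩ B| ≤ 5 — true.
(d) platform: |A| = 5, |A ∩ B| = 0; needs |A ∩ B| ≤ 4 — true.
(e) support: |A| = 7, |A ∩ B| = 3; needs |A ∩ B| < |A ∖ B| — true.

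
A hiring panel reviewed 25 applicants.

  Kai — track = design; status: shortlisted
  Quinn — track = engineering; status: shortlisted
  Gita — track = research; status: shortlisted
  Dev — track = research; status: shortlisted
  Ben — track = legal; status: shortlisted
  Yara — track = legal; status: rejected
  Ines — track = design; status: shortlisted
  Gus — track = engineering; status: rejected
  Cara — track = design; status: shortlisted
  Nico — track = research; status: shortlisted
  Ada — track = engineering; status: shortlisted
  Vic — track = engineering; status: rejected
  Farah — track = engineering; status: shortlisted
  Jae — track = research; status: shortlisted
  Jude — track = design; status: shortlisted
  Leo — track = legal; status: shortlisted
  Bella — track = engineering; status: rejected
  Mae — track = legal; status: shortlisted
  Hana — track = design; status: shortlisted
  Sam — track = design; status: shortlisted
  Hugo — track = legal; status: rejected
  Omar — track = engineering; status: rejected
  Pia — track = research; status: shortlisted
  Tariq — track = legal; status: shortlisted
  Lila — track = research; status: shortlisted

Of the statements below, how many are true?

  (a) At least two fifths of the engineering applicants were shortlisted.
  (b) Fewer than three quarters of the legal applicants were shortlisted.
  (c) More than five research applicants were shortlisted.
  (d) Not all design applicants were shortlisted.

3

(a) engineering: |A| = 7, |A ∩ B| = 3; needs |A ∩ B| / |A| ≥ 2/5 — true.
(b) legal: |A| = 6, |A ∩ B| = 4; needs |A ∩ B| / |A| < 3/4 — true.
(c) research: |A| = 6, |A ∩ B| = 6; needs |A ∩ B| > 5 — true.
(d) design: |A| = 6, |A ∩ B| = 6; needs A ⊄ B (|A ∖ B| ≥ 1) — false.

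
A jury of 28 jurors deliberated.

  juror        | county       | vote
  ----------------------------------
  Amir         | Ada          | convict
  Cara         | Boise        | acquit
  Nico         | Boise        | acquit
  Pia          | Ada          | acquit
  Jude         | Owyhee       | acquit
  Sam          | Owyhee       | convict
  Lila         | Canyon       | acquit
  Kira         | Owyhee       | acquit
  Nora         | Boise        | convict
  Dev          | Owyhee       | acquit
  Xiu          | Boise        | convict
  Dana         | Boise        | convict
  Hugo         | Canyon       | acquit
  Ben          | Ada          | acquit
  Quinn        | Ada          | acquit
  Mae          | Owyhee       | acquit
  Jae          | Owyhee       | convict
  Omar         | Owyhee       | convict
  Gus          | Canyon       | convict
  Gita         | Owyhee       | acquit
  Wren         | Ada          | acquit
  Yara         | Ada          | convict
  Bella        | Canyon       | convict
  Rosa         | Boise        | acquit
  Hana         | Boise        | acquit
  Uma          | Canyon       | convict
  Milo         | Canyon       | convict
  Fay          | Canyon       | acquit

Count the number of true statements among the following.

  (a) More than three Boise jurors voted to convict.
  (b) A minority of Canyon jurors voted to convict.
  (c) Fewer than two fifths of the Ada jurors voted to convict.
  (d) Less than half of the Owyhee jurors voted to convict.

2

(a) Boise: |A| = 7, |A ∩ B| = 3; needs |A ∩ B| > 3 — false.
(b) Canyon: |A| = 7, |A ∩ B| = 4; needs |A ∩ B| < |A ∖ B| — false.
(c) Ada: |A| = 6, |A ∩ B| = 2; needs |A ∩ B| / |A| < 2/5 — true.
(d) Owyhee: |A| = 8, |A ∩ B| = 3; needs |A ∩ B| < |A ∖ B| — true.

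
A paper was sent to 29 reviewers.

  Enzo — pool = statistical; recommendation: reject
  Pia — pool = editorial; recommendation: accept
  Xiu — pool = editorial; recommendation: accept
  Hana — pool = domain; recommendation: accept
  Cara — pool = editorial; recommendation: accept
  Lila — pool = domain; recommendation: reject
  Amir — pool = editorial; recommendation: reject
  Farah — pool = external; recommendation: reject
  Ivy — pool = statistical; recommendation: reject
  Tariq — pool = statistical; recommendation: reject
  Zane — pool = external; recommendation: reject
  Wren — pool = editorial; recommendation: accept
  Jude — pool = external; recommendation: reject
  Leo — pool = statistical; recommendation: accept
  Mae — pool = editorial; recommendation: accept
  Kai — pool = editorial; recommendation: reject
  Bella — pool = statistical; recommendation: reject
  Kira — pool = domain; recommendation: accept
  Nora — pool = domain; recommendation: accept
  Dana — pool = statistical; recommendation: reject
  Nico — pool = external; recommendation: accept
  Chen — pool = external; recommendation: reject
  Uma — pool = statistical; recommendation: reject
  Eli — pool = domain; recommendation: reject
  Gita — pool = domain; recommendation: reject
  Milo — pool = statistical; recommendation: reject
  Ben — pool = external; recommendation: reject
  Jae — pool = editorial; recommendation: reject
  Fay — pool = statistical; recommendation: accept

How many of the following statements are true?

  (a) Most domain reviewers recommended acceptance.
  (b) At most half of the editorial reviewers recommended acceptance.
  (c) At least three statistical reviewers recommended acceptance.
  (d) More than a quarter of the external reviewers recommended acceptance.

(a) domain: |A| = 6, |A ∩ B| = 3; needs |A ∩ B| > |A ∖ B| — false.
(b) editorial: |A| = 8, |A ∩ B| = 5; needs |A ∩ B| ≤ |A ∖ B| — false.
(c) statistical: |A| = 9, |A ∩ B| = 2; needs |A ∩ B| ≥ 3 — false.
(d) external: |A| = 6, |A ∩ B| = 1; needs |A ∩ B| / |A| > 1/4 — false.

0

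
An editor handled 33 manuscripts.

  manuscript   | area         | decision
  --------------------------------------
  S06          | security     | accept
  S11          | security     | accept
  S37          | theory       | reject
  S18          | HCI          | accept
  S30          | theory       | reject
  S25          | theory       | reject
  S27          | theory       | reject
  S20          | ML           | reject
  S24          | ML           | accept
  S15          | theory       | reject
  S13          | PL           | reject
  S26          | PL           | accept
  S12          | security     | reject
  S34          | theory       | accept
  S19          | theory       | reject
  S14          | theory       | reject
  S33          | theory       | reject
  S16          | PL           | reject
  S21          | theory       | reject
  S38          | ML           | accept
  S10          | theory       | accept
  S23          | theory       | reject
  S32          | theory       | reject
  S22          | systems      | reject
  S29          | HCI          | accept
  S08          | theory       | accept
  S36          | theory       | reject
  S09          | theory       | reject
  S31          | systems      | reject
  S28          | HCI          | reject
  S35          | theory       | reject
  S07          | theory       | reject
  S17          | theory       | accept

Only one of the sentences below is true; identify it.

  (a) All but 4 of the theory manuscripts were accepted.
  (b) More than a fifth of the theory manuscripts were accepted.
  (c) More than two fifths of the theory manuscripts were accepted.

|A| = 19, |A ∩ B| = 4, |A ∖ B| = 15.
(a) requires |A ∖ B| = 4: false.
(b) requires |A ∩ B| / |A| > 1/5: true.
(c) requires |A ∩ B| / |A| > 2/5: false.

(b)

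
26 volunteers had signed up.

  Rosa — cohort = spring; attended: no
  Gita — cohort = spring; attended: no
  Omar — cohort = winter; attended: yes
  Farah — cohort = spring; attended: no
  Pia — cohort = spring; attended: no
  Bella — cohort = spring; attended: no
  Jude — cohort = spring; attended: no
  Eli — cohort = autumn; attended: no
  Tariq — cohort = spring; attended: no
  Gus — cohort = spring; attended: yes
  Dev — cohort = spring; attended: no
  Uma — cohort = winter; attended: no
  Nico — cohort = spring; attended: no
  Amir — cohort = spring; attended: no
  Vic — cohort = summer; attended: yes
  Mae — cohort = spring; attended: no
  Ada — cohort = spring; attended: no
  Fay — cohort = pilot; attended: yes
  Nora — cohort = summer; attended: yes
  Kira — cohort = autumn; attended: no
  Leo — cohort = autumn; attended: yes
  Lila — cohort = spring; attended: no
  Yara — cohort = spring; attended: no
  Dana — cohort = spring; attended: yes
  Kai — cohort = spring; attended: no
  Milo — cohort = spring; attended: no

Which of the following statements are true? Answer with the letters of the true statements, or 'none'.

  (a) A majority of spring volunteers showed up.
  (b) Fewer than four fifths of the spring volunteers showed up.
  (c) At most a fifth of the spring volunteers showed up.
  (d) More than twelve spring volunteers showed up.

|A| = 18, |A ∩ B| = 2, |A ∖ B| = 16.
(a) |A ∩ B| > |A ∖ B|: fails.
(b) |A ∩ B| / |A| < 4/5: holds.
(c) |A ∩ B| / |A| ≤ 1/5: holds.
(d) |A ∩ B| > 12: fails.

(b), (c)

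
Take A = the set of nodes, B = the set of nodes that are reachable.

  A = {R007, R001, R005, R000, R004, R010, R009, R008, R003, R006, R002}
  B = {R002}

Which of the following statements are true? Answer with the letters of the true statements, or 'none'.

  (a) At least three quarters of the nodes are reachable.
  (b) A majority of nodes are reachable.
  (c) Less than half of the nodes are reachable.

(c)

|A| = 11, |A ∩ B| = 1, |A ∖ B| = 10.
(a) |A ∩ B| / |A| ≥ 3/4: fails.
(b) |A ∩ B| > |A ∖ B|: fails.
(c) |A ∩ B| < |A ∖ B|: holds.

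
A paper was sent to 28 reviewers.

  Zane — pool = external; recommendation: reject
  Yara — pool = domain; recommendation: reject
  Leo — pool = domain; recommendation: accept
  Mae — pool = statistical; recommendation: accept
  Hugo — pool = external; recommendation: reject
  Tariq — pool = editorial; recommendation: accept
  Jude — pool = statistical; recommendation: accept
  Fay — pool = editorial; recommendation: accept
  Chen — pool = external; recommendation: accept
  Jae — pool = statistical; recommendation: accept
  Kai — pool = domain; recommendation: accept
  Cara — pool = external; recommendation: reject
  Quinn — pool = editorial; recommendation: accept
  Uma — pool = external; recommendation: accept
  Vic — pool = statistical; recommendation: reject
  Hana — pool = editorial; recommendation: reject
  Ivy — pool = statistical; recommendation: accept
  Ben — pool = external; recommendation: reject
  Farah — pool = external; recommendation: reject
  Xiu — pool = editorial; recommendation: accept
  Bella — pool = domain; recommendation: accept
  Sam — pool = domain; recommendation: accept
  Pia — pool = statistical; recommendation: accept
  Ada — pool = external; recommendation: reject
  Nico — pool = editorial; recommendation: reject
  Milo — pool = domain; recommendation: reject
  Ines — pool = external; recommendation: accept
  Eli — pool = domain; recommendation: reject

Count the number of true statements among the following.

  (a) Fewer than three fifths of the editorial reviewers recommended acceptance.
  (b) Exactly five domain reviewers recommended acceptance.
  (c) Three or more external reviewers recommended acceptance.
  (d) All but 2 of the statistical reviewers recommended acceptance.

1

(a) editorial: |A| = 6, |A ∩ B| = 4; needs |A ∩ B| / |A| < 3/5 — false.
(b) domain: |A| = 7, |A ∩ B| = 4; needs |A ∩ B| = 5 — false.
(c) external: |A| = 9, |A ∩ B| = 3; needs |A ∩ B| ≥ 3 — true.
(d) statistical: |A| = 6, |A ∩ B| = 5; needs |A ∖ B| = 2 — false.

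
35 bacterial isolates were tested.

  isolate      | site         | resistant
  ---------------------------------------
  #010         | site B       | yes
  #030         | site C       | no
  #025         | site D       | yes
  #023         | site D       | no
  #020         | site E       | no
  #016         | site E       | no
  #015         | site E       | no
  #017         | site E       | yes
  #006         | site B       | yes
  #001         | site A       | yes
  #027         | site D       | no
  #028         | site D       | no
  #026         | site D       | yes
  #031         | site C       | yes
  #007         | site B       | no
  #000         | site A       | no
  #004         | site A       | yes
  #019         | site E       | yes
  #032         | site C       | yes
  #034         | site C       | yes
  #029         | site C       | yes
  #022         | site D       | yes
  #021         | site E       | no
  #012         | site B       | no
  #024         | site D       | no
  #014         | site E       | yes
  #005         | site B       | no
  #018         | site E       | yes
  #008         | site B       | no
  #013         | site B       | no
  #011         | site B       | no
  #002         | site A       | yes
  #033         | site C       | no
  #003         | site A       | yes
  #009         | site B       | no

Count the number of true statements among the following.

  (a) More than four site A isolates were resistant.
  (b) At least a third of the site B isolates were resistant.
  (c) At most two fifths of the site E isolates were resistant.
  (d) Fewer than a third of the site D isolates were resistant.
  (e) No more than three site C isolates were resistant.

0

(a) site A: |A| = 5, |A ∩ B| = 4; needs |A ∩ B| > 4 — false.
(b) site B: |A| = 9, |A ∩ B| = 2; needs |A ∩ B| / |A| ≥ 1/3 — false.
(c) site E: |A| = 8, |A ∩ B| = 4; needs |A ∩ B| / |A| ≤ 2/5 — false.
(d) site D: |A| = 7, |A ∩ B| = 3; needs |A ∩ B| / |A| < 1/3 — false.
(e) site C: |A| = 6, |A ∩ B| = 4; needs |A ∩ B| ≤ 3 — false.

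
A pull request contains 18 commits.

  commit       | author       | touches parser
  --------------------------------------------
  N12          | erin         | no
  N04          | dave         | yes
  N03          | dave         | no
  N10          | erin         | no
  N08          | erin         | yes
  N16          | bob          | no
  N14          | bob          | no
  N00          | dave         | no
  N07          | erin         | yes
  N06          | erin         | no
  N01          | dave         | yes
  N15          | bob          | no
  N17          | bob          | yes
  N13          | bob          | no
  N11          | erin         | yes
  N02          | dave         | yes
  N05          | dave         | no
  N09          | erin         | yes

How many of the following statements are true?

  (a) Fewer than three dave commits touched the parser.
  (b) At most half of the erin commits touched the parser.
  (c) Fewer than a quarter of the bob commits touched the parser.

1

(a) dave: |A| = 6, |A ∩ B| = 3; needs |A ∩ B| < 3 — false.
(b) erin: |A| = 7, |A ∩ B| = 4; needs |A ∩ B| ≤ |A ∖ B| — false.
(c) bob: |A| = 5, |A ∩ B| = 1; needs |A ∩ B| / |A| < 1/4 — true.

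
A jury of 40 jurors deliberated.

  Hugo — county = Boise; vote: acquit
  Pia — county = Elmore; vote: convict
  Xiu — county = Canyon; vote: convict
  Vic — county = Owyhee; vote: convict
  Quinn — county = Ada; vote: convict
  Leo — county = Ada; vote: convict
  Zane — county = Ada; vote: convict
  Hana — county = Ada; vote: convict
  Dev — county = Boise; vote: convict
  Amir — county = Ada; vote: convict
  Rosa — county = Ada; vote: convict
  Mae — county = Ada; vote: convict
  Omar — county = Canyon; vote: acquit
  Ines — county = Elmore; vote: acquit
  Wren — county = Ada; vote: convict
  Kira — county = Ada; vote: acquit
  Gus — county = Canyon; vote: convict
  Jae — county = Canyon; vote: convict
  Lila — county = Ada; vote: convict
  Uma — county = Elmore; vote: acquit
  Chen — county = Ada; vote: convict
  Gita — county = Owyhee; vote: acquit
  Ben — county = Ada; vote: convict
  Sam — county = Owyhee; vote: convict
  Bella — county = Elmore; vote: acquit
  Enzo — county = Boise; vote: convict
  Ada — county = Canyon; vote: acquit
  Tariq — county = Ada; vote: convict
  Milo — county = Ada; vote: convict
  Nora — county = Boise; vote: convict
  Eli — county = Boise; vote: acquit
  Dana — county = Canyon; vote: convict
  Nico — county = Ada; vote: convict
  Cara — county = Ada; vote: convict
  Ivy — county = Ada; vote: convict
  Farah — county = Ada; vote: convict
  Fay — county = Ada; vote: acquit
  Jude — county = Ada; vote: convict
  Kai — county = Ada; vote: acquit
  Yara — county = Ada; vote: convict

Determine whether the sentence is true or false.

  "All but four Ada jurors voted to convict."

False

The determiner here denotes the relation: |A ∖ B| = 4.
|A| = 22, |A ∩ B| = 19, |A ∖ B| = 3.
|A ∖ B| = 3, so the statement is false.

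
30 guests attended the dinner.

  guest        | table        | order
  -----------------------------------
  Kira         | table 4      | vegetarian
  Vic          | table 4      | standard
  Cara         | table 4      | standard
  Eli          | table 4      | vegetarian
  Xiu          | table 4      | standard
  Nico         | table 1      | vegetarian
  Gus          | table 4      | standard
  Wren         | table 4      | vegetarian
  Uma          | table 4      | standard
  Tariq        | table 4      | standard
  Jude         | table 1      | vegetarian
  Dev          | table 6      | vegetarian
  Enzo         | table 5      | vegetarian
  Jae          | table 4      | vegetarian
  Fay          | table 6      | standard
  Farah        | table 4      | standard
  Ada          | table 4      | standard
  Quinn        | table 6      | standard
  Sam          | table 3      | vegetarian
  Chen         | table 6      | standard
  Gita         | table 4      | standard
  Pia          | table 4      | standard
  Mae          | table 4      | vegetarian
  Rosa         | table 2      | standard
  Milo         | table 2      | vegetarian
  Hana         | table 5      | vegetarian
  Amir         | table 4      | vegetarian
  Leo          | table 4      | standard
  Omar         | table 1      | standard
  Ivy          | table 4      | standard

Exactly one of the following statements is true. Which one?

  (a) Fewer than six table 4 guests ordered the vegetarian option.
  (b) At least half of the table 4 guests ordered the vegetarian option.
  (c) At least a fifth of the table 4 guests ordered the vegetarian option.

(c)

|A| = 18, |A ∩ B| = 6, |A ∖ B| = 12.
(a) requires |A ∩ B| < 6: false.
(b) requires |A ∩ B| ≥ |A ∖ B|: false.
(c) requires |A ∩ B| / |A| ≥ 1/5: true.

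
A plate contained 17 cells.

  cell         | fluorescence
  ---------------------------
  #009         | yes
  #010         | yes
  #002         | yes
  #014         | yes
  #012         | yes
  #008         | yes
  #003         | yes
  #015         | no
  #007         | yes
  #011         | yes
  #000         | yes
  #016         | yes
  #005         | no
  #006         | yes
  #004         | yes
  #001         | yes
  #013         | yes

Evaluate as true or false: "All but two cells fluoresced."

The determiner here denotes the relation: |A ∖ B| = 2.
|A| = 17, |A ∩ B| = 15, |A ∖ B| = 2.
|A ∖ B| = 2, so the statement is true.

True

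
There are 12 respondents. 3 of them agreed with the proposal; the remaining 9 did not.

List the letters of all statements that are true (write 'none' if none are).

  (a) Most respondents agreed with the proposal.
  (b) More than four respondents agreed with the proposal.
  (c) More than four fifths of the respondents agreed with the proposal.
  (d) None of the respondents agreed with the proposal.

|A| = 12, |A ∩ B| = 3, |A ∖ B| = 9.
(a) |A ∩ B| > |A ∖ B|: fails.
(b) |A ∩ B| > 4: fails.
(c) |A ∩ B| / |A| > 4/5: fails.
(d) A ∩ B = ∅ (|A ∩ B| = 0): fails.

none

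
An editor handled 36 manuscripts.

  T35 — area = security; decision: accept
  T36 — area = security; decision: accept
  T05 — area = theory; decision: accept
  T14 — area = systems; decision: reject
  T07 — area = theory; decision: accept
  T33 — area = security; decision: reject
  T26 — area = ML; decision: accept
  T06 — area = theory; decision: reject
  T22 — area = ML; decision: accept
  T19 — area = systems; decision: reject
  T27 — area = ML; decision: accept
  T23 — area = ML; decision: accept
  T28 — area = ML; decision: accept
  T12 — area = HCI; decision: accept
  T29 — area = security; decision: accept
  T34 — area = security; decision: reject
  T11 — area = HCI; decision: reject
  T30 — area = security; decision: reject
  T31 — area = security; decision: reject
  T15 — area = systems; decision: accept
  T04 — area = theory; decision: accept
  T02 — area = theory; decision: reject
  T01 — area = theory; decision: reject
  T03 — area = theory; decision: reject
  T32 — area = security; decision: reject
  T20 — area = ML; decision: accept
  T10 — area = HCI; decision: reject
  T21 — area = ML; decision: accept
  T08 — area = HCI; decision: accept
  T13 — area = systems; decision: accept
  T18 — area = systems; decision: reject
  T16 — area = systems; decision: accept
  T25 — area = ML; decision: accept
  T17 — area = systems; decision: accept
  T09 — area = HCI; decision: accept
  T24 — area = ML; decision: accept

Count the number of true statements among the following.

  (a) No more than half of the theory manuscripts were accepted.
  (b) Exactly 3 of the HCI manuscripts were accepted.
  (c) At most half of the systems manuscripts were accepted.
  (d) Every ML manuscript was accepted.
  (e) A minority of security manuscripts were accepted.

4

(a) theory: |A| = 7, |A ∩ B| = 3; needs |A ∩ B| ≤ |A ∖ B| — true.
(b) HCI: |A| = 5, |A ∩ B| = 3; needs |A ∩ B| = 3 — true.
(c) systems: |A| = 7, |A ∩ B| = 4; needs |A ∩ B| ≤ |A ∖ B| — false.
(d) ML: |A| = 9, |A ∩ B| = 9; needs A ⊆ B, i.e. every element of A is in B (|A ∖ B| = 0) — true.
(e) security: |A| = 8, |A ∩ B| = 3; needs |A ∩ B| < |A ∖ B| — true.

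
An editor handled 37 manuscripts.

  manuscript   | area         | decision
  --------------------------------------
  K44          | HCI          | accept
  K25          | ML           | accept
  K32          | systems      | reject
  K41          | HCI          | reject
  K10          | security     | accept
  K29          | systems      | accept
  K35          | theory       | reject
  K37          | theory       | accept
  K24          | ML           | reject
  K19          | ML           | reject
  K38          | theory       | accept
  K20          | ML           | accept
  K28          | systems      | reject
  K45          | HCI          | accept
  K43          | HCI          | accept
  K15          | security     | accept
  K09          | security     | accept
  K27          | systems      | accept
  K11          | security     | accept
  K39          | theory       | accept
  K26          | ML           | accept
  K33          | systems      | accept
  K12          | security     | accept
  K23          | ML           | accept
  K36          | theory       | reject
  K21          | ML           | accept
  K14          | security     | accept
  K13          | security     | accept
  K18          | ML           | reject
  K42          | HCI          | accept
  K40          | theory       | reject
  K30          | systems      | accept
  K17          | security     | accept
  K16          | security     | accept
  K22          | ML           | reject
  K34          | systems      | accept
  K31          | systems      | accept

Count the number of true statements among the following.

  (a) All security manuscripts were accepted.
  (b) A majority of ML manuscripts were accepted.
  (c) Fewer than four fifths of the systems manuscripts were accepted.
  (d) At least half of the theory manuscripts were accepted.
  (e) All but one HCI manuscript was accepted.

5

(a) security: |A| = 9, |A ∩ B| = 9; needs A ⊆ B, i.e. every element of A is in B (|A ∖ B| = 0) — true.
(b) ML: |A| = 9, |A ∩ B| = 5; needs |A ∩ B| > |A ∖ B| — true.
(c) systems: |A| = 8, |A ∩ B| = 6; needs |A ∩ B| / |A| < 4/5 — true.
(d) theory: |A| = 6, |A ∩ B| = 3; needs |A ∩ B| ≥ |A ∖ B| — true.
(e) HCI: |A| = 5, |A ∩ B| = 4; needs |A ∖ B| = 1 — true.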